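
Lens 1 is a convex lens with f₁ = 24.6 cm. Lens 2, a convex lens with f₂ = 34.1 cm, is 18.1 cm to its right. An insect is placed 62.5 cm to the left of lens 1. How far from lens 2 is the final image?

13.5 cm

Lens 1: 1/d_i1 = 1/f₁ − 1/d_o1 = 1/(24.6) − 1/(62.5) = 0.02465, so d_i1 = 40.57 cm.
The intermediate image is 40.57 cm to the right of lens 1, which lies 22.47 cm to the right of lens 2 — a virtual object — so d_o2 = −22.47 cm.
Lens 2: 1/d_i2 = 1/f₂ − 1/d_o2 = 1/(34.1) − 1/(-22.47) = 0.07383, so d_i2 = 13.5 cm.
The final image is real, 13.5 cm to the right of lens 2 (overall magnification ≈ -0.39).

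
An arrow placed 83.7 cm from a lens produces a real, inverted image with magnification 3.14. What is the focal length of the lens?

f = 63.5 cm (converging)

m = −d_i/d_o ⇒ d_i = −m·d_o = −(-3.14)·(83.7) = 262.8 cm.
1/f = 1/d_o + 1/d_i = 1/(83.7) + 1/(262.8) = 0.01575, so f = 63.5 cm.
Since f is positive, the lens is converging.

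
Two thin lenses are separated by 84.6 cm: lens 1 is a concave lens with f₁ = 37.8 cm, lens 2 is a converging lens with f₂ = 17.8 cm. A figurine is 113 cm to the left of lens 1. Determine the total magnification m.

m = -0.0469

f₁ = −37.8 cm (diverging).
Lens 1: 1/d_i1 = 1/(-37.8) − 1/(113) = -0.03530, so d_i1 = -28.32 cm; m₁ = −d_i1/d_o1 = +0.2506.
d_o2 = 84.6 − (-28.32) = 112.9 cm.
Lens 2: 1/d_i2 = 1/(17.8) − 1/(112.9) = 0.04732, so d_i2 = 21.13 cm; m₂ = −d_i2/d_o2 = -0.1872.
m = m₁·m₂ = (+0.2506)(-0.1872) = -0.0469.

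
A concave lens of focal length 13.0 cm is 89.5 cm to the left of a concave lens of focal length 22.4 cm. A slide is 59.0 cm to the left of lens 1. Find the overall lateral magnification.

f₁ = −13.0 cm (diverging).
Lens 1: 1/d_i1 = 1/(-13.0) − 1/(59.0) = -0.09387, so d_i1 = -10.65 cm; m₁ = −d_i1/d_o1 = +0.1805.
d_o2 = 89.5 − (-10.65) = 100.2 cm.
f₂ = −22.4 cm (diverging).
Lens 2: 1/d_i2 = 1/(-22.4) − 1/(100.2) = -0.05462, so d_i2 = -18.31 cm; m₂ = −d_i2/d_o2 = +0.1827.
m = m₁·m₂ = (+0.1805)(+0.1827) = +0.0330.

m = +0.0330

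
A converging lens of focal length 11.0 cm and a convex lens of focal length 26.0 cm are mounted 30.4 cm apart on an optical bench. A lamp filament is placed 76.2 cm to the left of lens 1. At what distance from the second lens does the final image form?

53.9 cm

Lens 1: 1/d_i1 = 1/f₁ − 1/d_o1 = 1/(11.0) − 1/(76.2) = 0.07779, so d_i1 = 12.86 cm.
The intermediate image is 12.86 cm to the right of lens 1, which is 30.4 − (12.86) = 17.54 cm to the left of lens 2, so d_o2 = +17.54 cm.
Lens 2: 1/d_i2 = 1/f₂ − 1/d_o2 = 1/(26.0) − 1/(17.54) = -0.01855, so d_i2 = -53.9 cm.
The final image is virtual, 53.9 cm to the left of lens 2 (overall magnification ≈ -0.52).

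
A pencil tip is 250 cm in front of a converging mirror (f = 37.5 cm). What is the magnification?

m = -0.176

1/d_i = 1/f − 1/d_o = 1/(37.50) − 1/(250) = 0.02267, so d_i = 44.12 cm.
m = −d_i/d_o = −(44.12)/(250) = -0.176.
The image is real, inverted and reduced, in front of the mirror.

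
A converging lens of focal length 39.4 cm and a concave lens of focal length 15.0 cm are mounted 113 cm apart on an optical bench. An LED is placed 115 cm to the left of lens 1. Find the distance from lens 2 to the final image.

Lens 1: 1/d_i1 = 1/f₁ − 1/d_o1 = 1/(39.4) − 1/(115) = 0.01669, so d_i1 = 59.93 cm.
The intermediate image is 59.93 cm to the right of lens 1, which is 113 − (59.93) = 53.07 cm to the left of lens 2, so d_o2 = +53.07 cm.
Lens 2 is diverging, so f₂ = −15.0 cm.
Lens 2: 1/d_i2 = 1/f₂ − 1/d_o2 = 1/(-15.0) − 1/(53.07) = -0.08551, so d_i2 = -11.7 cm.
The final image is virtual, 11.7 cm to the left of lens 2 (overall magnification ≈ -0.11).

11.7 cm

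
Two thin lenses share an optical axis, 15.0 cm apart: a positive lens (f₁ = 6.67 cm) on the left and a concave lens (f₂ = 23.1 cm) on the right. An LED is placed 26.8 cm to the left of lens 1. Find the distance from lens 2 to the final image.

4.84 cm

Lens 1: 1/d_i1 = 1/f₁ − 1/d_o1 = 1/(6.67) − 1/(26.8) = 0.1126, so d_i1 = 8.880 cm.
The intermediate image is 8.880 cm to the right of lens 1, which is 15.0 − (8.880) = 6.120 cm to the left of lens 2, so d_o2 = +6.120 cm.
Lens 2 is diverging, so f₂ = −23.1 cm.
Lens 2: 1/d_i2 = 1/f₂ − 1/d_o2 = 1/(-23.1) − 1/(6.120) = -0.2067, so d_i2 = -4.84 cm.
The final image is virtual, 4.84 cm to the left of lens 2 (overall magnification ≈ -0.26).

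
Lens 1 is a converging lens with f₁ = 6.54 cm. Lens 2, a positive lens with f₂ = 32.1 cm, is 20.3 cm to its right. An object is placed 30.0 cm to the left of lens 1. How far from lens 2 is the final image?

Lens 1: 1/d_i1 = 1/f₁ − 1/d_o1 = 1/(6.54) − 1/(30.0) = 0.1196, so d_i1 = 8.363 cm.
The intermediate image is 8.363 cm to the right of lens 1, which is 20.3 − (8.363) = 11.94 cm to the left of lens 2, so d_o2 = +11.94 cm.
Lens 2: 1/d_i2 = 1/f₂ − 1/d_o2 = 1/(32.1) − 1/(11.94) = -0.05260, so d_i2 = -19.0 cm.
The final image is virtual, 19.0 cm to the left of lens 2 (overall magnification ≈ -0.44).

19.0 cm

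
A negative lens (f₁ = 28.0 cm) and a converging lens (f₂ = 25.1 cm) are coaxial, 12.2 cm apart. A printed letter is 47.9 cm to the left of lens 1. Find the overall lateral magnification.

f₁ = −28.0 cm (diverging).
Lens 1: 1/d_i1 = 1/(-28.0) − 1/(47.9) = -0.05659, so d_i1 = -17.67 cm; m₁ = −d_i1/d_o1 = +0.3689.
d_o2 = 12.2 − (-17.67) = 29.87 cm.
Lens 2: 1/d_i2 = 1/(25.1) − 1/(29.87) = 0.006362, so d_i2 = 157.2 cm; m₂ = −d_i2/d_o2 = -5.262.
m = m₁·m₂ = (+0.3689)(-5.262) = -1.94.

m = -1.94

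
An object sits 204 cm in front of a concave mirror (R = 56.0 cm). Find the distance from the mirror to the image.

f = R/2 = 56.0/2 = 28.00 cm.
Mirror equation: 1/d_i = 1/f − 1/d_o = 1/(28.00) − 1/(204) = 0.03571 − 0.004902 = 0.03081, so d_i = 32.5 cm.
The image is real, inverted and reduced, in front of the mirror.

32.5 cm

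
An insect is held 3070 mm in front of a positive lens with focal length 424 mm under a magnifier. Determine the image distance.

492 mm

Thin-lens equation: 1/d_i = 1/f − 1/d_o = 1/(424.0) − 1/(3070) = 0.002358 − 0.0003257 = 0.002033, so d_i = 492 mm.
The image is real, inverted and reduced, on the far side of the lens.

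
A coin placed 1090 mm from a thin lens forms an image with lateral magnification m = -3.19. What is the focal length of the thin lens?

f = 830 mm (converging)

m = −d_i/d_o ⇒ d_i = −m·d_o = −(-3.19)·(1090) = 3477 mm.
1/f = 1/d_o + 1/d_i = 1/(1090) + 1/(3477) = 0.001205, so f = 830 mm.
Since f is positive, the thin lens is converging.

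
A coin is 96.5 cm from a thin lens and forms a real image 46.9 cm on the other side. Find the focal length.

Real image ⇒ d_i = +46.9 cm.
1/f = 1/d_o + 1/d_i = 1/(96.5) + 1/(46.9) = 0.03168, so f = 31.6 cm.
Since f is positive, the thin lens is converging.

f = 31.6 cm (converging)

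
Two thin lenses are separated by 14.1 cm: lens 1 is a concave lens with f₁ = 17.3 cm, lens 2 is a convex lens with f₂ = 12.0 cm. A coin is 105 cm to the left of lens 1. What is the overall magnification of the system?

f₁ = −17.3 cm (diverging).
Lens 1: 1/d_i1 = 1/(-17.3) − 1/(105) = -0.06733, so d_i1 = -14.85 cm; m₁ = −d_i1/d_o1 = +0.1414.
d_o2 = 14.1 − (-14.85) = 28.95 cm.
Lens 2: 1/d_i2 = 1/(12.0) − 1/(28.95) = 0.04879, so d_i2 = 20.50 cm; m₂ = −d_i2/d_o2 = -0.7080.
m = m₁·m₂ = (+0.1414)(-0.7080) = -0.100.

m = -0.100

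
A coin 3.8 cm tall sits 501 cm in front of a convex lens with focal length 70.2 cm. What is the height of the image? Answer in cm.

1/d_i = 1/f − 1/d_o = 1/(70.20) − 1/(501) = 0.01225, so d_i = 81.64 cm.
m = −d_i/d_o = -0.1630.
|h_i| = |m|·h_o = 0.1630 × 3.8 = 0.619 cm. The image is real, inverted and reduced, on the far side of the lens.

0.619 cm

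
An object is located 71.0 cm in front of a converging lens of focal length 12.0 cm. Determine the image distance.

Thin-lens equation: 1/d_i = 1/f − 1/d_o = 1/(12.00) − 1/(71.0) = 0.08333 − 0.01408 = 0.06925, so d_i = 14.4 cm.
The image is real, inverted and reduced, on the far side of the lens.

14.4 cm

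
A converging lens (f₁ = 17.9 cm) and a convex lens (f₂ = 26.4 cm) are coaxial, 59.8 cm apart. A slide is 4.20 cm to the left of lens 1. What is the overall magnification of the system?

m = -0.887

Lens 1: 1/d_i1 = 1/(17.9) − 1/(4.20) = -0.1822, so d_i1 = -5.488 cm; m₁ = −d_i1/d_o1 = +1.307.
d_o2 = 59.8 − (-5.488) = 65.29 cm.
Lens 2: 1/d_i2 = 1/(26.4) − 1/(65.29) = 0.02256, so d_i2 = 44.32 cm; m₂ = −d_i2/d_o2 = -0.6788.
m = m₁·m₂ = (+1.307)(-0.6788) = -0.887.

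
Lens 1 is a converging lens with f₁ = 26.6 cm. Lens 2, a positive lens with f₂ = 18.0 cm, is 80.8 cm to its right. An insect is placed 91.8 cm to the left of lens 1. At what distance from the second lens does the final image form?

30.8 cm

Lens 1: 1/d_i1 = 1/f₁ − 1/d_o1 = 1/(26.6) − 1/(91.8) = 0.02670, so d_i1 = 37.45 cm.
The intermediate image is 37.45 cm to the right of lens 1, which is 80.8 − (37.45) = 43.35 cm to the left of lens 2, so d_o2 = +43.35 cm.
Lens 2: 1/d_i2 = 1/f₂ − 1/d_o2 = 1/(18.0) − 1/(43.35) = 0.03249, so d_i2 = 30.8 cm.
The final image is real, 30.8 cm to the right of lens 2 (overall magnification ≈ 0.29).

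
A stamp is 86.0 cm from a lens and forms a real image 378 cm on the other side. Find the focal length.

f = 70.1 cm (converging)

Real image ⇒ d_i = +378 cm.
1/f = 1/d_o + 1/d_i = 1/(86.0) + 1/(378) = 0.01427, so f = 70.1 cm.
Since f is positive, the lens is converging.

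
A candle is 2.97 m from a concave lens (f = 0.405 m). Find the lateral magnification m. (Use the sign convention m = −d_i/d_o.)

For a concave lens, f = -0.405 m.
1/d_i = 1/f − 1/d_o = 1/(-0.4050) − 1/(2.97) = -2.806, so d_i = -0.3564 m.
m = −d_i/d_o = −(-0.3564)/(2.97) = +0.120.
The image is virtual, upright and reduced, on the same side as the object.

m = +0.120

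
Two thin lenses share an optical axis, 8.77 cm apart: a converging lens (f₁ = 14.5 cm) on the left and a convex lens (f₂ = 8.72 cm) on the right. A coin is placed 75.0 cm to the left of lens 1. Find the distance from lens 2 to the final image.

Lens 1: 1/d_i1 = 1/f₁ − 1/d_o1 = 1/(14.5) − 1/(75.0) = 0.05563, so d_i1 = 17.98 cm.
The intermediate image is 17.98 cm to the right of lens 1, which lies 9.210 cm to the right of lens 2 — a virtual object — so d_o2 = −9.210 cm.
Lens 2: 1/d_i2 = 1/f₂ − 1/d_o2 = 1/(8.72) − 1/(-9.210) = 0.2233, so d_i2 = 4.48 cm.
The final image is real, 4.48 cm to the right of lens 2 (overall magnification ≈ -0.12).

4.48 cm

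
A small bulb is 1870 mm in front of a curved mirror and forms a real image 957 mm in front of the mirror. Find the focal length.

f = 633 mm (concave)

Real image ⇒ d_i = +957 mm.
1/f = 1/d_o + 1/d_i = 1/(1870) + 1/(957) = 0.001580, so f = 633 mm.
Since f is positive, the curved mirror is concave.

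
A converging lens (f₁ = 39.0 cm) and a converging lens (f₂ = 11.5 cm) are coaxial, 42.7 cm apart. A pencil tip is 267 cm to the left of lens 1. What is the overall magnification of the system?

m = -0.136

Lens 1: 1/d_i1 = 1/(39.0) − 1/(267) = 0.02190, so d_i1 = 45.67 cm; m₁ = −d_i1/d_o1 = -0.1710.
d_o2 = 42.7 − (45.67) = -2.970 cm (virtual object).
Lens 2: 1/d_i2 = 1/(11.5) − 1/(-2.970) = 0.4237, so d_i2 = 2.360 cm; m₂ = −d_i2/d_o2 = +0.7947.
m = m₁·m₂ = (-0.1710)(+0.7947) = -0.136.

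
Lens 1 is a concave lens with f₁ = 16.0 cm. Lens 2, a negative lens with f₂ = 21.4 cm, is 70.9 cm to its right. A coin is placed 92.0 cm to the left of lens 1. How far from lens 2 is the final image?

17.1 cm

Lens 1 is diverging, so f₁ = −16.0 cm.
Lens 1: 1/d_i1 = 1/f₁ − 1/d_o1 = 1/(-16.0) − 1/(92.0) = -0.07337, so d_i1 = -13.63 cm.
The intermediate image is 13.63 cm to the left of lens 1 (virtual), which is 70.9 − (-13.63) = 84.53 cm to the left of lens 2, so d_o2 = +84.53 cm.
Lens 2 is diverging, so f₂ = −21.4 cm.
Lens 2: 1/d_i2 = 1/f₂ − 1/d_o2 = 1/(-21.4) − 1/(84.53) = -0.05856, so d_i2 = -17.1 cm.
The final image is virtual, 17.1 cm to the left of lens 2 (overall magnification ≈ 0.030).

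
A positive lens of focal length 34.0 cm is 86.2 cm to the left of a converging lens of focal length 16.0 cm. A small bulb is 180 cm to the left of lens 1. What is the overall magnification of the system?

Lens 1: 1/d_i1 = 1/(34.0) − 1/(180) = 0.02386, so d_i1 = 41.92 cm; m₁ = −d_i1/d_o1 = -0.2329.
d_o2 = 86.2 − (41.92) = 44.28 cm.
Lens 2: 1/d_i2 = 1/(16.0) − 1/(44.28) = 0.03992, so d_i2 = 25.05 cm; m₂ = −d_i2/d_o2 = -0.5658.
m = m₁·m₂ = (-0.2329)(-0.5658) = +0.132.

m = +0.132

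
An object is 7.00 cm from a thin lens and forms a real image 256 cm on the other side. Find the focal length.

f = 6.81 cm (converging)

Real image ⇒ d_i = +256 cm.
1/f = 1/d_o + 1/d_i = 1/(7.00) + 1/(256) = 0.1468, so f = 6.81 cm.
Since f is positive, the thin lens is converging.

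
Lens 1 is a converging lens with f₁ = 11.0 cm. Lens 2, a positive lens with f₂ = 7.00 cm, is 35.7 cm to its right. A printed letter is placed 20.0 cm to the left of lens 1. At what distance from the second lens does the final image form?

18.5 cm

Lens 1: 1/d_i1 = 1/f₁ − 1/d_o1 = 1/(11.0) − 1/(20.0) = 0.04091, so d_i1 = 24.44 cm.
The intermediate image is 24.44 cm to the right of lens 1, which is 35.7 − (24.44) = 11.26 cm to the left of lens 2, so d_o2 = +11.26 cm.
Lens 2: 1/d_i2 = 1/f₂ − 1/d_o2 = 1/(7.00) − 1/(11.26) = 0.05405, so d_i2 = 18.5 cm.
The final image is real, 18.5 cm to the right of lens 2 (overall magnification ≈ 2.0).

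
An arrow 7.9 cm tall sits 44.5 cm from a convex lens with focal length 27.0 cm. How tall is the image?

12.2 cm

1/d_i = 1/f − 1/d_o = 1/(27.00) − 1/(44.5) = 0.01457, so d_i = 68.66 cm.
m = −d_i/d_o = -1.543.
|h_i| = |m|·h_o = 1.543 × 7.9 = 12.2 cm. The image is real, inverted and enlarged, on the far side of the lens.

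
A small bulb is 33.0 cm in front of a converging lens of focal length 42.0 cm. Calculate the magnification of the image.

m = +4.67

1/d_i = 1/f − 1/d_o = 1/(42.00) − 1/(33.0) = -0.006494, so d_i = -154.0 cm.
m = −d_i/d_o = −(-154.0)/(33.0) = +4.67.
The image is virtual, upright and enlarged, on the same side as the object.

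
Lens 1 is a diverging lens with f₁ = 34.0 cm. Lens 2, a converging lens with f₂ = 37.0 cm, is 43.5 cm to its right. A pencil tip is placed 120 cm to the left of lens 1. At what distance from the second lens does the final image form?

Lens 1 is diverging, so f₁ = −34.0 cm.
Lens 1: 1/d_i1 = 1/f₁ − 1/d_o1 = 1/(-34.0) − 1/(120) = -0.03775, so d_i1 = -26.49 cm.
The intermediate image is 26.49 cm to the left of lens 1 (virtual), which is 43.5 − (-26.49) = 69.99 cm to the left of lens 2, so d_o2 = +69.99 cm.
Lens 2: 1/d_i2 = 1/f₂ − 1/d_o2 = 1/(37.0) − 1/(69.99) = 0.01274, so d_i2 = 78.5 cm.
The final image is real, 78.5 cm to the right of lens 2 (overall magnification ≈ -0.25).

78.5 cm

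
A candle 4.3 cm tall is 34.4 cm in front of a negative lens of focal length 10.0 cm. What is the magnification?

m = +0.225

For a negative lens, f = -10.0 cm.
1/d_i = 1/f − 1/d_o = 1/(-10.00) − 1/(34.4) = -0.1291, so d_i = -7.748 cm.
m = −d_i/d_o = −(-7.748)/(34.4) = +0.225.
The image is virtual, upright and reduced, on the same side as the object.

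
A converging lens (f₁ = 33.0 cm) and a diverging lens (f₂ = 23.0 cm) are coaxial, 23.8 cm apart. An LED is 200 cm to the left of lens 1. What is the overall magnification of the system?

m = -0.624

Lens 1: 1/d_i1 = 1/(33.0) − 1/(200) = 0.02530, so d_i1 = 39.52 cm; m₁ = −d_i1/d_o1 = -0.1976.
d_o2 = 23.8 − (39.52) = -15.72 cm (virtual object).
f₂ = −23.0 cm (diverging).
Lens 2: 1/d_i2 = 1/(-23.0) − 1/(-15.72) = 0.02013, so d_i2 = 49.66 cm; m₂ = −d_i2/d_o2 = +3.159.
m = m₁·m₂ = (-0.1976)(+3.159) = -0.624.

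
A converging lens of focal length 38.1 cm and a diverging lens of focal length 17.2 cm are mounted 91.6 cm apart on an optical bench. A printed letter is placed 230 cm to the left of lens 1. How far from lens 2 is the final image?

Lens 1: 1/d_i1 = 1/f₁ − 1/d_o1 = 1/(38.1) − 1/(230) = 0.02190, so d_i1 = 45.66 cm.
The intermediate image is 45.66 cm to the right of lens 1, which is 91.6 − (45.66) = 45.94 cm to the left of lens 2, so d_o2 = +45.94 cm.
Lens 2 is diverging, so f₂ = −17.2 cm.
Lens 2: 1/d_i2 = 1/f₂ − 1/d_o2 = 1/(-17.2) − 1/(45.94) = -0.07991, so d_i2 = -12.5 cm.
The final image is virtual, 12.5 cm to the left of lens 2 (overall magnification ≈ -0.054).

12.5 cm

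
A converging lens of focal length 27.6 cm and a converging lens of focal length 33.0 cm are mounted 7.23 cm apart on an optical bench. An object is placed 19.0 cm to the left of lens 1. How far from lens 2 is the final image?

63.9 cm

Lens 1: 1/d_i1 = 1/f₁ − 1/d_o1 = 1/(27.6) − 1/(19.0) = -0.01640, so d_i1 = -60.98 cm.
The intermediate image is 60.98 cm to the left of lens 1 (virtual), which is 7.23 − (-60.98) = 68.21 cm to the left of lens 2, so d_o2 = +68.21 cm.
Lens 2: 1/d_i2 = 1/f₂ − 1/d_o2 = 1/(33.0) − 1/(68.21) = 0.01564, so d_i2 = 63.9 cm.
The final image is real, 63.9 cm to the right of lens 2 (overall magnification ≈ -3.0).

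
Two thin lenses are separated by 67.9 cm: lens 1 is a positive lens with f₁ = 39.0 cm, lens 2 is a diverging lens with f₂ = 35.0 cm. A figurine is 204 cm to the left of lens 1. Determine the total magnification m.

m = -0.151

Lens 1: 1/d_i1 = 1/(39.0) − 1/(204) = 0.02074, so d_i1 = 48.22 cm; m₁ = −d_i1/d_o1 = -0.2364.
d_o2 = 67.9 − (48.22) = 19.68 cm.
f₂ = −35.0 cm (diverging).
Lens 2: 1/d_i2 = 1/(-35.0) − 1/(19.68) = -0.07938, so d_i2 = -12.60 cm; m₂ = −d_i2/d_o2 = +0.6401.
m = m₁·m₂ = (-0.2364)(+0.6401) = -0.151.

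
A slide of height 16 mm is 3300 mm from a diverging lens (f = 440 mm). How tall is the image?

For a diverging lens, f = -440 mm.
1/d_i = 1/f − 1/d_o = 1/(-440.0) − 1/(3300) = -0.002576, so d_i = -388.2 mm.
m = −d_i/d_o = +0.1176.
|h_i| = |m|·h_o = 0.1176 × 16 = 1.88 mm. The image is virtual, upright and reduced, on the same side as the object.

1.88 mm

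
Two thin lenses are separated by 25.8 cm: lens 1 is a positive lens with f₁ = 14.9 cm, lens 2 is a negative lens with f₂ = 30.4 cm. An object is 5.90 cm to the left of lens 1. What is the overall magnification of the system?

Lens 1: 1/d_i1 = 1/(14.9) − 1/(5.90) = -0.1024, so d_i1 = -9.768 cm; m₁ = −d_i1/d_o1 = +1.656.
d_o2 = 25.8 − (-9.768) = 35.57 cm.
f₂ = −30.4 cm (diverging).
Lens 2: 1/d_i2 = 1/(-30.4) − 1/(35.57) = -0.06101, so d_i2 = -16.39 cm; m₂ = −d_i2/d_o2 = +0.4608.
m = m₁·m₂ = (+1.656)(+0.4608) = +0.763.

m = +0.763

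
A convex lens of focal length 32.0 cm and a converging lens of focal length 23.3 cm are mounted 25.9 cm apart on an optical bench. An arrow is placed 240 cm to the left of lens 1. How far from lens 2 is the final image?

7.48 cm

Lens 1: 1/d_i1 = 1/f₁ − 1/d_o1 = 1/(32.0) − 1/(240) = 0.02708, so d_i1 = 36.92 cm.
The intermediate image is 36.92 cm to the right of lens 1, which lies 11.02 cm to the right of lens 2 — a virtual object — so d_o2 = −11.02 cm.
Lens 2: 1/d_i2 = 1/f₂ − 1/d_o2 = 1/(23.3) − 1/(-11.02) = 0.1337, so d_i2 = 7.48 cm.
The final image is real, 7.48 cm to the right of lens 2 (overall magnification ≈ -0.10).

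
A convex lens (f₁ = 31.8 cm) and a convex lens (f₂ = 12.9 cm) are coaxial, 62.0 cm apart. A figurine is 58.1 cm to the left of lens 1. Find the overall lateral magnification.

Lens 1: 1/d_i1 = 1/(31.8) − 1/(58.1) = 0.01423, so d_i1 = 70.25 cm; m₁ = −d_i1/d_o1 = -1.209.
d_o2 = 62.0 − (70.25) = -8.250 cm (virtual object).
Lens 2: 1/d_i2 = 1/(12.9) − 1/(-8.250) = 0.1987, so d_i2 = 5.032 cm; m₂ = −d_i2/d_o2 = +0.6099.
m = m₁·m₂ = (-1.209)(+0.6099) = -0.737.

m = -0.737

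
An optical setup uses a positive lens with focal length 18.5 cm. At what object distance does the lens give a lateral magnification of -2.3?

m = −d_i/d_o ⇒ d_i = −m·d_o.
1/f = 1/d_o + 1/d_i = 1/d_o − 1/(m·d_o) = (1 − 1/m)/d_o, so d_o = f(1 − 1/m) = (18.50)(1 − 1/(-2.3)) = 26.5 cm.

26.5 cm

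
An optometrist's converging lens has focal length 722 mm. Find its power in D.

f = 72.2 cm = 0.722 m.
P = 1/f = 1/(0.722 m) = +1.39 D.

P = +1.39 D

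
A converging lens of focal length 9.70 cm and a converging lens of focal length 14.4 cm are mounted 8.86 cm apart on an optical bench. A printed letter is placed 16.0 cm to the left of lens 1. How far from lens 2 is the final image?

Lens 1: 1/d_i1 = 1/f₁ − 1/d_o1 = 1/(9.70) − 1/(16.0) = 0.04059, so d_i1 = 24.63 cm.
The intermediate image is 24.63 cm to the right of lens 1, which lies 15.77 cm to the right of lens 2 — a virtual object — so d_o2 = −15.77 cm.
Lens 2: 1/d_i2 = 1/f₂ − 1/d_o2 = 1/(14.4) − 1/(-15.77) = 0.1329, so d_i2 = 7.53 cm.
The final image is real, 7.53 cm to the right of lens 2 (overall magnification ≈ -0.73).

7.53 cm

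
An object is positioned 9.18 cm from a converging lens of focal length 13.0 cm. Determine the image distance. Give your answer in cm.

Thin-lens equation: 1/q = 1/f − 1/p = 1/(13.00) − 1/(9.18) = 0.07692 − 0.1089 = -0.03201, so q = -31.2 cm.
The image is virtual, upright and enlarged, on the same side as the object.

31.2 cm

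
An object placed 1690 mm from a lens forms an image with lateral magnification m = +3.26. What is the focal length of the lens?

m = −d_i/d_o ⇒ d_i = −m·d_o = −(+3.26)·(1690) = -5509 mm.
1/f = 1/d_o + 1/d_i = 1/(1690) + 1/(-5509) = 0.0004102, so f = 2440 mm.
Since f is positive, the lens is converging.

f = 2440 mm (converging)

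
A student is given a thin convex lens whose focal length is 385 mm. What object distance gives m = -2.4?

m = −d_i/d_o ⇒ d_i = −m·d_o.
1/f = 1/d_o + 1/d_i = 1/d_o − 1/(m·d_o) = (1 − 1/m)/d_o, so d_o = f(1 − 1/m) = (385.0)(1 − 1/(-2.4)) = 545 mm.

545 mm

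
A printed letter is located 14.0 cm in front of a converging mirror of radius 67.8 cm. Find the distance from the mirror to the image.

f = R/2 = 67.8/2 = 33.90 cm.
Mirror equation: 1/q = 1/f − 1/p = 1/(33.90) − 1/(14.0) = 0.02950 − 0.07143 = -0.04193, so q = -23.8 cm.
The image is virtual, upright and enlarged, behind the mirror.

23.8 cm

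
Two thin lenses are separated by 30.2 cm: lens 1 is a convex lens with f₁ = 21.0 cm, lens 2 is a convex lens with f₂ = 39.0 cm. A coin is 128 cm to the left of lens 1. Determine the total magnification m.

m = -0.226

Lens 1: 1/d_i1 = 1/(21.0) − 1/(128) = 0.03981, so d_i1 = 25.12 cm; m₁ = −d_i1/d_o1 = -0.1963.
d_o2 = 30.2 − (25.12) = 5.080 cm.
Lens 2: 1/d_i2 = 1/(39.0) − 1/(5.080) = -0.1712, so d_i2 = -5.841 cm; m₂ = −d_i2/d_o2 = +1.150.
m = m₁·m₂ = (-0.1963)(+1.150) = -0.226.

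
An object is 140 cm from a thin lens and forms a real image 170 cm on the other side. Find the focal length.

f = 76.8 cm (converging)

Real image ⇒ d_i = +170 cm.
1/f = 1/d_o + 1/d_i = 1/(140) + 1/(170) = 0.01303, so f = 76.8 cm.
Since f is positive, the thin lens is converging.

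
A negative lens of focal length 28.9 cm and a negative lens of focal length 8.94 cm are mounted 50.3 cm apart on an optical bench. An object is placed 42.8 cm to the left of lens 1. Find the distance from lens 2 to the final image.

Lens 1 is diverging, so f₁ = −28.9 cm.
Lens 1: 1/d_i1 = 1/f₁ − 1/d_o1 = 1/(-28.9) − 1/(42.8) = -0.05797, so d_i1 = -17.25 cm.
The intermediate image is 17.25 cm to the left of lens 1 (virtual), which is 50.3 − (-17.25) = 67.55 cm to the left of lens 2, so d_o2 = +67.55 cm.
Lens 2 is diverging, so f₂ = −8.94 cm.
Lens 2: 1/d_i2 = 1/f₂ − 1/d_o2 = 1/(-8.94) − 1/(67.55) = -0.1267, so d_i2 = -7.90 cm.
The final image is virtual, 7.90 cm to the left of lens 2 (overall magnification ≈ 0.047).

7.90 cm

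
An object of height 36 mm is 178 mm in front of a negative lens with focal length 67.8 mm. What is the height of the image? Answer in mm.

9.93 mm

For a negative lens, f = -67.8 mm.
1/d_i = 1/f − 1/d_o = 1/(-67.80) − 1/(178) = -0.02037, so d_i = -49.10 mm.
m = −d_i/d_o = +0.2758.
|h_i| = |m|·h_o = 0.2758 × 36 = 9.93 mm. The image is virtual, upright and reduced, on the same side as the object.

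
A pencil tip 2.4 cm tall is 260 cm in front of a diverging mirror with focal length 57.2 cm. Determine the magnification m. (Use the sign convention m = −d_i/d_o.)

m = +0.180

For a diverging mirror, f = -57.2 cm.
1/d_i = 1/f − 1/d_o = 1/(-57.20) − 1/(260) = -0.02133, so d_i = -46.89 cm.
m = −d_i/d_o = −(-46.89)/(260) = +0.180.
The image is virtual, upright and reduced, behind the mirror.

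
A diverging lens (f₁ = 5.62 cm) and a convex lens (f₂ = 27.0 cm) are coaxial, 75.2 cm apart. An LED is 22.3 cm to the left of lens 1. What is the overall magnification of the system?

m = -0.103

f₁ = −5.62 cm (diverging).
Lens 1: 1/d_i1 = 1/(-5.62) − 1/(22.3) = -0.2228, so d_i1 = -4.489 cm; m₁ = −d_i1/d_o1 = +0.2013.
d_o2 = 75.2 − (-4.489) = 79.69 cm.
Lens 2: 1/d_i2 = 1/(27.0) − 1/(79.69) = 0.02449, so d_i2 = 40.84 cm; m₂ = −d_i2/d_o2 = -0.5124.
m = m₁·m₂ = (+0.2013)(-0.5124) = -0.103.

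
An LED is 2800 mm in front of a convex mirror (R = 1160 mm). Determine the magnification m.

f = R/2 = 1160/2 = 580.0 mm; for a convex mirror, f = -580.0 mm.
1/d_i = 1/f − 1/d_o = 1/(-580.0) − 1/(2800) = -0.002081, so d_i = -480.5 mm.
m = −d_i/d_o = −(-480.5)/(2800) = +0.172.
The image is virtual, upright and reduced, behind the mirror.

m = +0.172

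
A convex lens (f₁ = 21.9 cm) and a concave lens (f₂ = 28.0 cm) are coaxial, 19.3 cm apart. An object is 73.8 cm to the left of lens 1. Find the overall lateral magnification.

Lens 1: 1/d_i1 = 1/(21.9) − 1/(73.8) = 0.03211, so d_i1 = 31.14 cm; m₁ = −d_i1/d_o1 = -0.4220.
d_o2 = 19.3 − (31.14) = -11.84 cm (virtual object).
f₂ = −28.0 cm (diverging).
Lens 2: 1/d_i2 = 1/(-28.0) − 1/(-11.84) = 0.04875, so d_i2 = 20.51 cm; m₂ = −d_i2/d_o2 = +1.733.
m = m₁·m₂ = (-0.4220)(+1.733) = -0.731.

m = -0.731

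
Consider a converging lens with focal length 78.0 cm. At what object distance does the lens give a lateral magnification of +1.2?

13.0 cm

m = −d_i/d_o ⇒ d_i = −m·d_o.
1/f = 1/d_o + 1/d_i = 1/d_o − 1/(m·d_o) = (1 − 1/m)/d_o, so d_o = f(1 − 1/m) = (78.00)(1 − 1/(+1.2)) = 13.0 cm.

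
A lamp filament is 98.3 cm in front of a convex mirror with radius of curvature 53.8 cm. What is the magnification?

f = R/2 = 53.8/2 = 26.90 cm; for a convex mirror, f = -26.90 cm.
1/d_i = 1/f − 1/d_o = 1/(-26.90) − 1/(98.3) = -0.04735, so d_i = -21.12 cm.
m = −d_i/d_o = −(-21.12)/(98.3) = +0.215.
The image is virtual, upright and reduced, behind the mirror.

m = +0.215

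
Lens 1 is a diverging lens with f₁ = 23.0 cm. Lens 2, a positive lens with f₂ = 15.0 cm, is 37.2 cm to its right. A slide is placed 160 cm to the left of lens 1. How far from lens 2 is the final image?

20.3 cm

Lens 1 is diverging, so f₁ = −23.0 cm.
Lens 1: 1/d_i1 = 1/f₁ − 1/d_o1 = 1/(-23.0) − 1/(160) = -0.04973, so d_i1 = -20.11 cm.
The intermediate image is 20.11 cm to the left of lens 1 (virtual), which is 37.2 − (-20.11) = 57.31 cm to the left of lens 2, so d_o2 = +57.31 cm.
Lens 2: 1/d_i2 = 1/f₂ − 1/d_o2 = 1/(15.0) − 1/(57.31) = 0.04922, so d_i2 = 20.3 cm.
The final image is real, 20.3 cm to the right of lens 2 (overall magnification ≈ -0.045).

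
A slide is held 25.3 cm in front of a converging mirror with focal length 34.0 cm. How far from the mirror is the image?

98.9 cm

Mirror equation: 1/d_i = 1/f − 1/d_o = 1/(34.00) − 1/(25.3) = 0.02941 − 0.03953 = -0.01011, so d_i = -98.9 cm.
The image is virtual, upright and enlarged, behind the mirror.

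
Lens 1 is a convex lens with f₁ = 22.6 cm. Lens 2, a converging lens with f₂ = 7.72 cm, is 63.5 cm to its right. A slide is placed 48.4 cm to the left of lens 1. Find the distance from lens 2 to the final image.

12.2 cm

Lens 1: 1/d_i1 = 1/f₁ − 1/d_o1 = 1/(22.6) − 1/(48.4) = 0.02359, so d_i1 = 42.40 cm.
The intermediate image is 42.40 cm to the right of lens 1, which is 63.5 − (42.40) = 21.10 cm to the left of lens 2, so d_o2 = +21.10 cm.
Lens 2: 1/d_i2 = 1/f₂ − 1/d_o2 = 1/(7.72) − 1/(21.10) = 0.08214, so d_i2 = 12.2 cm.
The final image is real, 12.2 cm to the right of lens 2 (overall magnification ≈ 0.51).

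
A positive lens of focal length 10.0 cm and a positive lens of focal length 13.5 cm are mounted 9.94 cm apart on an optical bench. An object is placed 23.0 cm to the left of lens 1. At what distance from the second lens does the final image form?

Lens 1: 1/d_i1 = 1/f₁ − 1/d_o1 = 1/(10.0) − 1/(23.0) = 0.05652, so d_i1 = 17.69 cm.
The intermediate image is 17.69 cm to the right of lens 1, which lies 7.750 cm to the right of lens 2 — a virtual object — so d_o2 = −7.750 cm.
Lens 2: 1/d_i2 = 1/f₂ − 1/d_o2 = 1/(13.5) − 1/(-7.750) = 0.2031, so d_i2 = 4.92 cm.
The final image is real, 4.92 cm to the right of lens 2 (overall magnification ≈ -0.49).

4.92 cm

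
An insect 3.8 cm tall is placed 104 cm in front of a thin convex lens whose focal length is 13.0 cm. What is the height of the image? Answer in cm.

1/d_i = 1/f − 1/d_o = 1/(13.00) − 1/(104) = 0.06731, so d_i = 14.86 cm.
m = −d_i/d_o = -0.1429.
|h_i| = |m|·h_o = 0.1429 × 3.8 = 0.543 cm. The image is real, inverted and reduced, on the far side of the lens.

0.543 cm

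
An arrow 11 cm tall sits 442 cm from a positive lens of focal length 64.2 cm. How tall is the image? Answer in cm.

1.87 cm

1/d_i = 1/f − 1/d_o = 1/(64.20) − 1/(442) = 0.01331, so d_i = 75.11 cm.
m = −d_i/d_o = -0.1699.
|h_i| = |m|·h_o = 0.1699 × 11 = 1.87 cm. The image is real, inverted and reduced, on the far side of the lens.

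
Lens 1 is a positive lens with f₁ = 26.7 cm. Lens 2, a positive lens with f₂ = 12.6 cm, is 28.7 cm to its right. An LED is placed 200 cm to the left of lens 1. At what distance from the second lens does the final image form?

1.81 cm

Lens 1: 1/d_i1 = 1/f₁ − 1/d_o1 = 1/(26.7) − 1/(200) = 0.03245, so d_i1 = 30.81 cm.
The intermediate image is 30.81 cm to the right of lens 1, which lies 2.110 cm to the right of lens 2 — a virtual object — so d_o2 = −2.110 cm.
Lens 2: 1/d_i2 = 1/f₂ − 1/d_o2 = 1/(12.6) − 1/(-2.110) = 0.5533, so d_i2 = 1.81 cm.
The final image is real, 1.81 cm to the right of lens 2 (overall magnification ≈ -0.13).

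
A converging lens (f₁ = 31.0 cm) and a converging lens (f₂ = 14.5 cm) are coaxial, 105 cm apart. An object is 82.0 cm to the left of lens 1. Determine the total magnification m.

m = +0.217

Lens 1: 1/d_i1 = 1/(31.0) − 1/(82.0) = 0.02006, so d_i1 = 49.84 cm; m₁ = −d_i1/d_o1 = -0.6078.
d_o2 = 105 − (49.84) = 55.16 cm.
Lens 2: 1/d_i2 = 1/(14.5) − 1/(55.16) = 0.05084, so d_i2 = 19.67 cm; m₂ = −d_i2/d_o2 = -0.3566.
m = m₁·m₂ = (-0.6078)(-0.3566) = +0.217.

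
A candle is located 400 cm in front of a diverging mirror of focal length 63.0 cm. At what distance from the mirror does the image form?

For a diverging mirror, f = -63.0 cm.
Mirror equation: 1/d_i = 1/f − 1/d_o = 1/(-63.00) − 1/(400) = -0.01587 − 0.002500 = -0.01837, so d_i = -54.4 cm.
The image is virtual, upright and reduced, behind the mirror.

54.4 cm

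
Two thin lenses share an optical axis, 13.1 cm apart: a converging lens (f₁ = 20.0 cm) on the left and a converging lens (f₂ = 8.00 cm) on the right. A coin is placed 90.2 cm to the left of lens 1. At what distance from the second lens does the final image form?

Lens 1: 1/d_i1 = 1/f₁ − 1/d_o1 = 1/(20.0) − 1/(90.2) = 0.03891, so d_i1 = 25.70 cm.
The intermediate image is 25.70 cm to the right of lens 1, which lies 12.60 cm to the right of lens 2 — a virtual object — so d_o2 = −12.60 cm.
Lens 2: 1/d_i2 = 1/f₂ − 1/d_o2 = 1/(8.00) − 1/(-12.60) = 0.2044, so d_i2 = 4.89 cm.
The final image is real, 4.89 cm to the right of lens 2 (overall magnification ≈ -0.11).

4.89 cm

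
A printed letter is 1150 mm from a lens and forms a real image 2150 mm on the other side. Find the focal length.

Real image ⇒ d_i = +2150 mm.
1/f = 1/d_o + 1/d_i = 1/(1150) + 1/(2150) = 0.001335, so f = 749 mm.
Since f is positive, the lens is converging.

f = 749 mm (converging)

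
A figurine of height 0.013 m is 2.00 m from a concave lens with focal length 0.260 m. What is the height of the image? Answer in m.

0.00150 m

For a concave lens, f = -0.260 m.
1/d_i = 1/f − 1/d_o = 1/(-0.2600) − 1/(2.00) = -4.346, so d_i = -0.2301 m.
m = −d_i/d_o = +0.1150.
|h_i| = |m|·h_o = 0.1150 × 0.013 = 0.00150 m. The image is virtual, upright and reduced, on the same side as the object.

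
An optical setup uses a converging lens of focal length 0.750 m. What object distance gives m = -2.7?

m = −d_i/d_o ⇒ d_i = −m·d_o.
1/f = 1/d_o + 1/d_i = 1/d_o − 1/(m·d_o) = (1 − 1/m)/d_o, so d_o = f(1 − 1/m) = (0.7500)(1 − 1/(-2.7)) = 1.03 m.

1.03 m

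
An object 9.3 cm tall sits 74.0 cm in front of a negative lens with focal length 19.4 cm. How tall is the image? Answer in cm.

For a negative lens, f = -19.4 cm.
1/d_i = 1/f − 1/d_o = 1/(-19.40) − 1/(74.0) = -0.06506, so d_i = -15.37 cm.
m = −d_i/d_o = +0.2077.
|h_i| = |m|·h_o = 0.2077 × 9.3 = 1.93 cm. The image is virtual, upright and reduced, on the same side as the object.

1.93 cm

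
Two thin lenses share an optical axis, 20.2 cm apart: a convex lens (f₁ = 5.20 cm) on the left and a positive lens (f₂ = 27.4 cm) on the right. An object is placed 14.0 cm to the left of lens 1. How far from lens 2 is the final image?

21.1 cm

Lens 1: 1/d_i1 = 1/f₁ − 1/d_o1 = 1/(5.20) − 1/(14.0) = 0.1209, so d_i1 = 8.273 cm.
The intermediate image is 8.273 cm to the right of lens 1, which is 20.2 − (8.273) = 11.93 cm to the left of lens 2, so d_o2 = +11.93 cm.
Lens 2: 1/d_i2 = 1/f₂ − 1/d_o2 = 1/(27.4) − 1/(11.93) = -0.04733, so d_i2 = -21.1 cm.
The final image is virtual, 21.1 cm to the left of lens 2 (overall magnification ≈ -1.0).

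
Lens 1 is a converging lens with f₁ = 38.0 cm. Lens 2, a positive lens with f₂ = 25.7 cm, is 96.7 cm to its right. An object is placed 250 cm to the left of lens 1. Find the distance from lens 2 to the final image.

Lens 1: 1/d_i1 = 1/f₁ − 1/d_o1 = 1/(38.0) − 1/(250) = 0.02232, so d_i1 = 44.81 cm.
The intermediate image is 44.81 cm to the right of lens 1, which is 96.7 − (44.81) = 51.89 cm to the left of lens 2, so d_o2 = +51.89 cm.
Lens 2: 1/d_i2 = 1/f₂ − 1/d_o2 = 1/(25.7) − 1/(51.89) = 0.01964, so d_i2 = 50.9 cm.
The final image is real, 50.9 cm to the right of lens 2 (overall magnification ≈ 0.18).

50.9 cm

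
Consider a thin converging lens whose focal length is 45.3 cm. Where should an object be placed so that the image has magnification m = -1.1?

m = −d_i/d_o ⇒ d_i = −m·d_o.
1/f = 1/d_o + 1/d_i = 1/d_o − 1/(m·d_o) = (1 − 1/m)/d_o, so d_o = f(1 − 1/m) = (45.30)(1 − 1/(-1.1)) = 86.5 cm.

86.5 cm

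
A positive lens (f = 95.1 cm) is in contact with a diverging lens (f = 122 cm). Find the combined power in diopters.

P₁ = 1/f₁ = 1/(0.951 m) = +1.052 D; P₂ = 1/f₂ = 1/(-1.22 m) = -0.8197 D.
For thin lenses in contact, P = P₁ + P₂ = (+1.052) + (-0.8197) = +0.232 D.

P = +0.232 D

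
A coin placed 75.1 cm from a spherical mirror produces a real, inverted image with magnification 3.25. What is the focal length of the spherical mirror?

m = −d_i/d_o ⇒ d_i = −m·d_o = −(-3.25)·(75.1) = 244.1 cm.
1/f = 1/d_o + 1/d_i = 1/(75.1) + 1/(244.1) = 0.01741, so f = 57.4 cm.
Since f is positive, the spherical mirror is concave.

f = 57.4 cm (concave)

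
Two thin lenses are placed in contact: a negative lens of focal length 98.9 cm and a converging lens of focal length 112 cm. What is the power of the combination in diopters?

P₁ = 1/f₁ = 1/(-0.989 m) = -1.011 D; P₂ = 1/f₂ = 1/(1.12 m) = +0.8929 D.
For thin lenses in contact, P = P₁ + P₂ = (-1.011) + (+0.8929) = -0.118 D.

P = -0.118 D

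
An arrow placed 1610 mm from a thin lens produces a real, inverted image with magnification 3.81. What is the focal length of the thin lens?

f = 1280 mm (converging)

m = −d_i/d_o ⇒ d_i = −m·d_o = −(-3.81)·(1610) = 6134 mm.
1/f = 1/d_o + 1/d_i = 1/(1610) + 1/(6134) = 0.0007841, so f = 1280 mm.
Since f is positive, the thin lens is converging.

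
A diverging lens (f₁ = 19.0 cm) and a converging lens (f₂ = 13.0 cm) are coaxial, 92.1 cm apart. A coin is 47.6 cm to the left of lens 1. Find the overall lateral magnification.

m = -0.0400

f₁ = −19.0 cm (diverging).
Lens 1: 1/d_i1 = 1/(-19.0) − 1/(47.6) = -0.07364, so d_i1 = -13.58 cm; m₁ = −d_i1/d_o1 = +0.2853.
d_o2 = 92.1 − (-13.58) = 105.7 cm.
Lens 2: 1/d_i2 = 1/(13.0) − 1/(105.7) = 0.06746, so d_i2 = 14.82 cm; m₂ = −d_i2/d_o2 = -0.1402.
m = m₁·m₂ = (+0.2853)(-0.1402) = -0.0400.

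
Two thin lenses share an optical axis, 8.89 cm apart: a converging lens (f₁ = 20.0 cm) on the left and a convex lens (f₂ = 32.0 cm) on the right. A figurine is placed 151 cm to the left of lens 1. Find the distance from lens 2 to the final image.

Lens 1: 1/d_i1 = 1/f₁ − 1/d_o1 = 1/(20.0) − 1/(151) = 0.04338, so d_i1 = 23.05 cm.
The intermediate image is 23.05 cm to the right of lens 1, which lies 14.16 cm to the right of lens 2 — a virtual object — so d_o2 = −14.16 cm.
Lens 2: 1/d_i2 = 1/f₂ − 1/d_o2 = 1/(32.0) − 1/(-14.16) = 0.1019, so d_i2 = 9.82 cm.
The final image is real, 9.82 cm to the right of lens 2 (overall magnification ≈ -0.11).

9.82 cm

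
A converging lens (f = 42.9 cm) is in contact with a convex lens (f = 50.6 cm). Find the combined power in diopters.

P = +4.31 D

P₁ = 1/f₁ = 1/(0.429 m) = +2.331 D; P₂ = 1/f₂ = 1/(0.506 m) = +1.976 D.
For thin lenses in contact, P = P₁ + P₂ = (+2.331) + (+1.976) = +4.31 D.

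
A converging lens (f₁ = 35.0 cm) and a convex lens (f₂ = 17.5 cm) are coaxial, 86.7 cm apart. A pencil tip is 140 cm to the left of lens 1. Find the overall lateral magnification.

Lens 1: 1/d_i1 = 1/(35.0) − 1/(140) = 0.02143, so d_i1 = 46.67 cm; m₁ = −d_i1/d_o1 = -0.3334.
d_o2 = 86.7 − (46.67) = 40.03 cm.
Lens 2: 1/d_i2 = 1/(17.5) − 1/(40.03) = 0.03216, so d_i2 = 31.09 cm; m₂ = −d_i2/d_o2 = -0.7767.
m = m₁·m₂ = (-0.3334)(-0.7767) = +0.259.

m = +0.259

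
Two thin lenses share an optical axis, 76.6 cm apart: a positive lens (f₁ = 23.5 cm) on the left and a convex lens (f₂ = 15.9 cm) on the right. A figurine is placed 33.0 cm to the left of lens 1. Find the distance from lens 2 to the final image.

Lens 1: 1/d_i1 = 1/f₁ − 1/d_o1 = 1/(23.5) − 1/(33.0) = 0.01225, so d_i1 = 81.63 cm.
The intermediate image is 81.63 cm to the right of lens 1, which lies 5.030 cm to the right of lens 2 — a virtual object — so d_o2 = −5.030 cm.
Lens 2: 1/d_i2 = 1/f₂ − 1/d_o2 = 1/(15.9) − 1/(-5.030) = 0.2617, so d_i2 = 3.82 cm.
The final image is real, 3.82 cm to the right of lens 2 (overall magnification ≈ -1.9).

3.82 cm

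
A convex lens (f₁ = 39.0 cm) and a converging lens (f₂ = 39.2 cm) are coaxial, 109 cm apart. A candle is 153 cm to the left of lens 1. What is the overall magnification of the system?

m = +0.768

Lens 1: 1/d_i1 = 1/(39.0) − 1/(153) = 0.01911, so d_i1 = 52.34 cm; m₁ = −d_i1/d_o1 = -0.3421.
d_o2 = 109 − (52.34) = 56.66 cm.
Lens 2: 1/d_i2 = 1/(39.2) − 1/(56.66) = 0.007861, so d_i2 = 127.2 cm; m₂ = −d_i2/d_o2 = -2.245.
m = m₁·m₂ = (-0.3421)(-2.245) = +0.768.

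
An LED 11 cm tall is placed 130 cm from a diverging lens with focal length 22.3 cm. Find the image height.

For a diverging lens, f = -22.3 cm.
1/d_i = 1/f − 1/d_o = 1/(-22.30) − 1/(130) = -0.05254, so d_i = -19.03 cm.
m = −d_i/d_o = +0.1464.
|h_i| = |m|·h_o = 0.1464 × 11 = 1.61 cm. The image is virtual, upright and reduced, on the same side as the object.

1.61 cm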